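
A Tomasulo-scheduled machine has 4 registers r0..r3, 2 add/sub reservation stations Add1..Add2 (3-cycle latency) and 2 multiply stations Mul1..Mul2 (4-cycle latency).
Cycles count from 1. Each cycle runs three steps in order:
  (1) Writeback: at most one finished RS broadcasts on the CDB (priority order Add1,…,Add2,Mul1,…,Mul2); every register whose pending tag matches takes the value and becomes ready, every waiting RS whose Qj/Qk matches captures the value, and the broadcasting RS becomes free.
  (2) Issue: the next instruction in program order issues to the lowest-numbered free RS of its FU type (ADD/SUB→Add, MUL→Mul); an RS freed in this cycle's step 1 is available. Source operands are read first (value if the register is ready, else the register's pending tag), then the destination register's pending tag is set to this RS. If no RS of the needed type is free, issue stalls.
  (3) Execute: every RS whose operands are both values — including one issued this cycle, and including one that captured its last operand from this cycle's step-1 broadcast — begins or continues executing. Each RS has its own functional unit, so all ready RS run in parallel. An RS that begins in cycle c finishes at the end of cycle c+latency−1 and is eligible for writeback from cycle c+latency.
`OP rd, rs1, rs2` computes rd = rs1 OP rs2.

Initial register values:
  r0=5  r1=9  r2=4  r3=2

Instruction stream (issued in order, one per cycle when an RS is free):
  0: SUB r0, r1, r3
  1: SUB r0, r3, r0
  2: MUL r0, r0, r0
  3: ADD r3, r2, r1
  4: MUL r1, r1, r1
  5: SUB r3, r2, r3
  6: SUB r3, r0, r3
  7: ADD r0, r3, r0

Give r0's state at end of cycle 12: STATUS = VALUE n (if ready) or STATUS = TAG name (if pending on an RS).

STATUS = TAG Add1

c1: issue SUB r0<-Add1 | r0:Add1,r1:9,r2:4,r3:2
c2: issue SUB r0<-Add2 | r0:Add2,r1:9,r2:4,r3:2
c3: issue MUL r0<-Mul1 | r0:Mul1,r1:9,r2:4,r3:2
c4: CDB Add1=7; issue ADD r3<-Add1 | r0:Mul1,r1:9,r2:4,r3:Add1
c5: issue MUL r1<-Mul2 | r0:Mul1,r1:Mul2,r2:4,r3:Add1
c6: stall | r0:Mul1,r1:Mul2,r2:4,r3:Add1
c7: CDB Add1=13; issue SUB r3<-Add1 | r0:Mul1,r1:Mul2,r2:4,r3:Add1
c8: CDB Add2=-5; issue SUB r3<-Add2 | r0:Mul1,r1:Mul2,r2:4,r3:Add2
c9: CDB Mul2=81; stall | r0:Mul1,r1:81,r2:4,r3:Add2
c10: CDB Add1=-9; issue ADD r0<-Add1 | r0:Add1,r1:81,r2:4,r3:Add2
c11: - | r0:Add1,r1:81,r2:4,r3:Add2
c12: CDB Mul1=25 | r0:Add1,r1:81,r2:4,r3:Add2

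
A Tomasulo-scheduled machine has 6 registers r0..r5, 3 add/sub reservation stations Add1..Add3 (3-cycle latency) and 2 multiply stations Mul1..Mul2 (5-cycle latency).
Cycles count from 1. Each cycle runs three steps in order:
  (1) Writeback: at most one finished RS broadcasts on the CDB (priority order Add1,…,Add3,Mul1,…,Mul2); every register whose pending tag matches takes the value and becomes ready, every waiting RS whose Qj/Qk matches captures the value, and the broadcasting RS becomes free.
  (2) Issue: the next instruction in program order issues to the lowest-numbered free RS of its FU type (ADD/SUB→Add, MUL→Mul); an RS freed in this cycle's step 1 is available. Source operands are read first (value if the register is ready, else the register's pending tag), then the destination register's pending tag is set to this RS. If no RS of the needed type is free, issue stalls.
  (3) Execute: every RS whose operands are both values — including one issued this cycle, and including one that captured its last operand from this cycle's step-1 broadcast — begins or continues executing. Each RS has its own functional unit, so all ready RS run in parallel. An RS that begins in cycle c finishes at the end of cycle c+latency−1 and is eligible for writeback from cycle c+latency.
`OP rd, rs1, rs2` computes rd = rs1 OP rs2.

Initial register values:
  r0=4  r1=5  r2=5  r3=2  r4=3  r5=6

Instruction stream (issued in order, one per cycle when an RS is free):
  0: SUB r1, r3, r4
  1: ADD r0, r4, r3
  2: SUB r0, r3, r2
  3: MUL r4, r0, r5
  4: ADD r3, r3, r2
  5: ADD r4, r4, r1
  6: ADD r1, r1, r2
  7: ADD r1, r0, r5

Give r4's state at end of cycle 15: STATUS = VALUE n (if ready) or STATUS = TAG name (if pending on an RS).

  c1: issue SUB r1<-Add1  regs: r0:4,r1:Add1,r2:5,r3:2,r4:3,r5:6
  c2: issue ADD r0<-Add2  regs: r0:Add2,r1:Add1,r2:5,r3:2,r4:3,r5:6
  c3: issue SUB r0<-Add3  regs: r0:Add3,r1:Add1,r2:5,r3:2,r4:3,r5:6
  c4: CDB Add1=-1; issue MUL r4<-Mul1  regs: r0:Add3,r1:-1,r2:5,r3:2,r4:Mul1,r5:6
  c5: CDB Add2=5; issue ADD r3<-Add1  regs: r0:Add3,r1:-1,r2:5,r3:Add1,r4:Mul1,r5:6
  c6: CDB Add3=-3; issue ADD r4<-Add2  regs: r0:-3,r1:-1,r2:5,r3:Add1,r4:Add2,r5:6
  c7: issue ADD r1<-Add3  regs: r0:-3,r1:Add3,r2:5,r3:Add1,r4:Add2,r5:6
  c8: CDB Add1=7; issue ADD r1<-Add1  regs: r0:-3,r1:Add1,r2:5,r3:7,r4:Add2,r5:6
  c9: -  regs: r0:-3,r1:Add1,r2:5,r3:7,r4:Add2,r5:6
  c10: CDB Add3=4  regs: r0:-3,r1:Add1,r2:5,r3:7,r4:Add2,r5:6
  c11: CDB Add1=3  regs: r0:-3,r1:3,r2:5,r3:7,r4:Add2,r5:6
  c12: CDB Mul1=-18  regs: r0:-3,r1:3,r2:5,r3:7,r4:Add2,r5:6
  c13: -  regs: r0:-3,r1:3,r2:5,r3:7,r4:Add2,r5:6
  c14: -  regs: r0:-3,r1:3,r2:5,r3:7,r4:Add2,r5:6
  c15: CDB Add2=-19  regs: r0:-3,r1:3,r2:5,r3:7,r4:-19,r5:6

STATUS = VALUE -19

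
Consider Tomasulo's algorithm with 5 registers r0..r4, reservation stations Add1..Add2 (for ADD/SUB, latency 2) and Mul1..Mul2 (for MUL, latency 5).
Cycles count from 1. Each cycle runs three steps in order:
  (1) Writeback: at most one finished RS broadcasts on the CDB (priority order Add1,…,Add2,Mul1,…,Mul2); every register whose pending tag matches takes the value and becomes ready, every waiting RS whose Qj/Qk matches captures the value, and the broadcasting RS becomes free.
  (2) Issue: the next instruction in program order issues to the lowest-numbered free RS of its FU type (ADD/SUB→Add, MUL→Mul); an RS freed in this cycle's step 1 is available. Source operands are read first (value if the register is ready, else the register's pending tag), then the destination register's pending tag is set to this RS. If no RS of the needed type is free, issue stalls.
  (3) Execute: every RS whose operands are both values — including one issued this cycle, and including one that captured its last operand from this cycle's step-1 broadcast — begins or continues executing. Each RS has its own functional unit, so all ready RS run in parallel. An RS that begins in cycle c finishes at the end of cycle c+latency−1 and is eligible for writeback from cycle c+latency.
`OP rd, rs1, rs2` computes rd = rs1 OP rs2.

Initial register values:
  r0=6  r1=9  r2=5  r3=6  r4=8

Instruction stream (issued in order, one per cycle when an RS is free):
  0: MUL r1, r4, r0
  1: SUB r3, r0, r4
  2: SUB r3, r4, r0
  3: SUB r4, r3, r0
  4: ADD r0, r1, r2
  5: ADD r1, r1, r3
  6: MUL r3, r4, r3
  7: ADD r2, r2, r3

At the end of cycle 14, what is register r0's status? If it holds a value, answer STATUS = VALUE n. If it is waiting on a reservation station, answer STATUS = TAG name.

  c1: issue MUL r1<-Mul1  regs: r0:6,r1:Mul1,r2:5,r3:6,r4:8
  c2: issue SUB r3<-Add1  regs: r0:6,r1:Mul1,r2:5,r3:Add1,r4:8
  c3: issue SUB r3<-Add2  regs: r0:6,r1:Mul1,r2:5,r3:Add2,r4:8
  c4: CDB Add1=-2; issue SUB r4<-Add1  regs: r0:6,r1:Mul1,r2:5,r3:Add2,r4:Add1
  c5: CDB Add2=2; issue ADD r0<-Add2  regs: r0:Add2,r1:Mul1,r2:5,r3:2,r4:Add1
  c6: CDB Mul1=48; stall  regs: r0:Add2,r1:48,r2:5,r3:2,r4:Add1
  c7: CDB Add1=-4; issue ADD r1<-Add1  regs: r0:Add2,r1:Add1,r2:5,r3:2,r4:-4
  c8: CDB Add2=53; issue MUL r3<-Mul1  regs: r0:53,r1:Add1,r2:5,r3:Mul1,r4:-4
  c9: CDB Add1=50; issue ADD r2<-Add1  regs: r0:53,r1:50,r2:Add1,r3:Mul1,r4:-4
  c10: -  regs: r0:53,r1:50,r2:Add1,r3:Mul1,r4:-4
  c11: -  regs: r0:53,r1:50,r2:Add1,r3:Mul1,r4:-4
  c12: -  regs: r0:53,r1:50,r2:Add1,r3:Mul1,r4:-4
  c13: CDB Mul1=-8  regs: r0:53,r1:50,r2:Add1,r3:-8,r4:-4
  c14: -  regs: r0:53,r1:50,r2:Add1,r3:-8,r4:-4

STATUS = VALUE 53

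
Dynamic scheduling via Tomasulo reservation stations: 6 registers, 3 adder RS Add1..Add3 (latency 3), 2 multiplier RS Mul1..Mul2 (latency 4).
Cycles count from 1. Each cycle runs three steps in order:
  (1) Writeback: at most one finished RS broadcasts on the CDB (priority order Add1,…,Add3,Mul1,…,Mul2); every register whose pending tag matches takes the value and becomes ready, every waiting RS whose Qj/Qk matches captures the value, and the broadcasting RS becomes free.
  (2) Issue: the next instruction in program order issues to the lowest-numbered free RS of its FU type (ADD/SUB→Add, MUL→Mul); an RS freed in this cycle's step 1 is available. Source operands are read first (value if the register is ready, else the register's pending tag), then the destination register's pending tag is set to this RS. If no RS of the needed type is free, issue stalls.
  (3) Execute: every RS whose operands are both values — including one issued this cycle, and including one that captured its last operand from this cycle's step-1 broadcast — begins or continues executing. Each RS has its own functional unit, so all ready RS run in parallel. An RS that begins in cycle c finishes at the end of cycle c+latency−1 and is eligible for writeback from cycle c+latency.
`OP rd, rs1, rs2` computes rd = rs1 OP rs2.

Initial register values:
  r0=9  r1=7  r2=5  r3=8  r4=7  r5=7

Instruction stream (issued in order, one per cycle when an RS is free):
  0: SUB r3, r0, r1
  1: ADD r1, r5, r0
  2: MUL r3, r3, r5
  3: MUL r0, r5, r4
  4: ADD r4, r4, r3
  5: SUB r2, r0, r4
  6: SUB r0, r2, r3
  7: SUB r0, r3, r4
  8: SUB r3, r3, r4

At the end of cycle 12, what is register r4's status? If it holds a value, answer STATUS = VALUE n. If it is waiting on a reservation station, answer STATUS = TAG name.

STATUS = VALUE 21

c1: issue SUB r3<-Add1 | r0:9,r1:7,r2:5,r3:Add1,r4:7,r5:7
c2: issue ADD r1<-Add2 | r0:9,r1:Add2,r2:5,r3:Add1,r4:7,r5:7
c3: issue MUL r3<-Mul1 | r0:9,r1:Add2,r2:5,r3:Mul1,r4:7,r5:7
c4: CDB Add1=2; issue MUL r0<-Mul2 | r0:Mul2,r1:Add2,r2:5,r3:Mul1,r4:7,r5:7
c5: CDB Add2=16; issue ADD r4<-Add1 | r0:Mul2,r1:16,r2:5,r3:Mul1,r4:Add1,r5:7
c6: issue SUB r2<-Add2 | r0:Mul2,r1:16,r2:Add2,r3:Mul1,r4:Add1,r5:7
c7: issue SUB r0<-Add3 | r0:Add3,r1:16,r2:Add2,r3:Mul1,r4:Add1,r5:7
c8: CDB Mul1=14; stall | r0:Add3,r1:16,r2:Add2,r3:14,r4:Add1,r5:7
c9: CDB Mul2=49; stall | r0:Add3,r1:16,r2:Add2,r3:14,r4:Add1,r5:7
c10: stall | r0:Add3,r1:16,r2:Add2,r3:14,r4:Add1,r5:7
c11: CDB Add1=21; issue SUB r0<-Add1 | r0:Add1,r1:16,r2:Add2,r3:14,r4:21,r5:7
c12: stall | r0:Add1,r1:16,r2:Add2,r3:14,r4:21,r5:7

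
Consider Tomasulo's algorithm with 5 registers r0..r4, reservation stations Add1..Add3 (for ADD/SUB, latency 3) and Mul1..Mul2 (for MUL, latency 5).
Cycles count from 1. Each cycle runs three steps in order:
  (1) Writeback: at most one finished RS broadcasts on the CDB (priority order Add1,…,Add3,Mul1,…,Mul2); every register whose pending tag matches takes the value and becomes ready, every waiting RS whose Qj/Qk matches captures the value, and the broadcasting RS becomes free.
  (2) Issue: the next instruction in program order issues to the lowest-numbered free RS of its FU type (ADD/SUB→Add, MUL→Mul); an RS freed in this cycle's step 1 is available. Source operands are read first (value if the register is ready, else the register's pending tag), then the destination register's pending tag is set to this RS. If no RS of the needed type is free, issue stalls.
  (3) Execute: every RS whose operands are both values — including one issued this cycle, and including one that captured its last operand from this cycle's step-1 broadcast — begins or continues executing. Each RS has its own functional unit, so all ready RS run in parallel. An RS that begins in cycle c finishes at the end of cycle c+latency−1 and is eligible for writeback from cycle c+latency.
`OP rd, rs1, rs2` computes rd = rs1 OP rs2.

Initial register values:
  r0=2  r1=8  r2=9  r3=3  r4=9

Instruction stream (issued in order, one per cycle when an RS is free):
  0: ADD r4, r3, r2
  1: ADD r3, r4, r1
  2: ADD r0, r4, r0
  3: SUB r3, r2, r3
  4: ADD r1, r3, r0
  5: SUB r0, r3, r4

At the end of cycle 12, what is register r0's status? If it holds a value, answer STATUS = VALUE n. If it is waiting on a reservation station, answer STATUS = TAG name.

STATUS = TAG Add3

cycle 1: issue ADD r4<-Add1 // r0:2,r1:8,r2:9,r3:3,r4:Add1
cycle 2: issue ADD r3<-Add2 // r0:2,r1:8,r2:9,r3:Add2,r4:Add1
cycle 3: issue ADD r0<-Add3 // r0:Add3,r1:8,r2:9,r3:Add2,r4:Add1
cycle 4: CDB Add1=12; issue SUB r3<-Add1 // r0:Add3,r1:8,r2:9,r3:Add1,r4:12
cycle 5: stall // r0:Add3,r1:8,r2:9,r3:Add1,r4:12
cycle 6: stall // r0:Add3,r1:8,r2:9,r3:Add1,r4:12
cycle 7: CDB Add2=20; issue ADD r1<-Add2 // r0:Add3,r1:Add2,r2:9,r3:Add1,r4:12
cycle 8: CDB Add3=14; issue SUB r0<-Add3 // r0:Add3,r1:Add2,r2:9,r3:Add1,r4:12
cycle 9: - // r0:Add3,r1:Add2,r2:9,r3:Add1,r4:12
cycle 10: CDB Add1=-11 // r0:Add3,r1:Add2,r2:9,r3:-11,r4:12
cycle 11: - // r0:Add3,r1:Add2,r2:9,r3:-11,r4:12
cycle 12: - // r0:Add3,r1:Add2,r2:9,r3:-11,r4:12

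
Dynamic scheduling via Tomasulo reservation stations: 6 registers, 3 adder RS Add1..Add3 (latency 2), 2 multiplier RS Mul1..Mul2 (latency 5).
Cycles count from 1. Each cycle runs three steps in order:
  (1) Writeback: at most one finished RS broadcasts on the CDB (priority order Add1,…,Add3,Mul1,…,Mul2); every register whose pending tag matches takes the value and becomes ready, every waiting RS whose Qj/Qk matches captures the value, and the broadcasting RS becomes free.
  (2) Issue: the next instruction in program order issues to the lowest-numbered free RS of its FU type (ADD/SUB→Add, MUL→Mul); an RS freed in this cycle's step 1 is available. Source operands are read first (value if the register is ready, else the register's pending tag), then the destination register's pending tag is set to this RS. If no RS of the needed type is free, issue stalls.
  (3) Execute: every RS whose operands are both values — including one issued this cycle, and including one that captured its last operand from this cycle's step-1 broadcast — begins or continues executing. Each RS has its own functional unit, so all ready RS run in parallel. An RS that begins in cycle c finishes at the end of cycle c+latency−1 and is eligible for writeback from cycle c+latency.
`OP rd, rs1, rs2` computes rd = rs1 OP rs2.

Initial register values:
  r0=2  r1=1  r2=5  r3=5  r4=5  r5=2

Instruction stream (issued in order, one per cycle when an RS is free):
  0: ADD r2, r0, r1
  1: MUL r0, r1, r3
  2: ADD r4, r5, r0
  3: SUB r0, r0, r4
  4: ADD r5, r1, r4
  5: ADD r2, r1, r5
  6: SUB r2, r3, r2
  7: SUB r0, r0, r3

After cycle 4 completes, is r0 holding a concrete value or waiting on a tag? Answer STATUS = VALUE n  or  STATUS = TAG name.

STATUS = TAG Add2

cycle 1: issue ADD r2<-Add1 // r0:2,r1:1,r2:Add1,r3:5,r4:5,r5:2
cycle 2: issue MUL r0<-Mul1 // r0:Mul1,r1:1,r2:Add1,r3:5,r4:5,r5:2
cycle 3: CDB Add1=3; issue ADD r4<-Add1 // r0:Mul1,r1:1,r2:3,r3:5,r4:Add1,r5:2
cycle 4: issue SUB r0<-Add2 // r0:Add2,r1:1,r2:3,r3:5,r4:Add1,r5:2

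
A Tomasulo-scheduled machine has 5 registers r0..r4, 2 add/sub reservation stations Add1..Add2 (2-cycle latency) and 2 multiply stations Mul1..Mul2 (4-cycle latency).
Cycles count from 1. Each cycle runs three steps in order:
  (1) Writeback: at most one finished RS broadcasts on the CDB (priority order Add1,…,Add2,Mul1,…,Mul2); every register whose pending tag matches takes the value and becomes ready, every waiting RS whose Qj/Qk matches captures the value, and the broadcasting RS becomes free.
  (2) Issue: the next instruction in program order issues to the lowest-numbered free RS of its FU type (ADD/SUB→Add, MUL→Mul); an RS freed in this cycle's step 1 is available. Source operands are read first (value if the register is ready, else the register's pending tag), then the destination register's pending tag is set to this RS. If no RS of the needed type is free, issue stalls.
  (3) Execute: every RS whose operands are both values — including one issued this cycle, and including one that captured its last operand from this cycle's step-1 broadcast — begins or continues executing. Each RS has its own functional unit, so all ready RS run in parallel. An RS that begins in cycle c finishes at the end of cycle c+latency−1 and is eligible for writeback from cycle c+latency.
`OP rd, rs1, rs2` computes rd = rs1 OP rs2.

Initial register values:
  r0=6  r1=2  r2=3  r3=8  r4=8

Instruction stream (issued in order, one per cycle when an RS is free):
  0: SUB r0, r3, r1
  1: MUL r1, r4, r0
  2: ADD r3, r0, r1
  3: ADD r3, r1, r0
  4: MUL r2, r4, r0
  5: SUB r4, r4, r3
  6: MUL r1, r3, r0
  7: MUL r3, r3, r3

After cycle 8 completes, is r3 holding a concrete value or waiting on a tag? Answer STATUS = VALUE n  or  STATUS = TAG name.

STATUS = TAG Add2

cycle 1: issue SUB r0<-Add1 // r0:Add1,r1:2,r2:3,r3:8,r4:8
cycle 2: issue MUL r1<-Mul1 // r0:Add1,r1:Mul1,r2:3,r3:8,r4:8
cycle 3: CDB Add1=6; issue ADD r3<-Add1 // r0:6,r1:Mul1,r2:3,r3:Add1,r4:8
cycle 4: issue ADD r3<-Add2 // r0:6,r1:Mul1,r2:3,r3:Add2,r4:8
cycle 5: issue MUL r2<-Mul2 // r0:6,r1:Mul1,r2:Mul2,r3:Add2,r4:8
cycle 6: stall // r0:6,r1:Mul1,r2:Mul2,r3:Add2,r4:8
cycle 7: CDB Mul1=48; stall // r0:6,r1:48,r2:Mul2,r3:Add2,r4:8
cycle 8: stall // r0:6,r1:48,r2:Mul2,r3:Add2,r4:8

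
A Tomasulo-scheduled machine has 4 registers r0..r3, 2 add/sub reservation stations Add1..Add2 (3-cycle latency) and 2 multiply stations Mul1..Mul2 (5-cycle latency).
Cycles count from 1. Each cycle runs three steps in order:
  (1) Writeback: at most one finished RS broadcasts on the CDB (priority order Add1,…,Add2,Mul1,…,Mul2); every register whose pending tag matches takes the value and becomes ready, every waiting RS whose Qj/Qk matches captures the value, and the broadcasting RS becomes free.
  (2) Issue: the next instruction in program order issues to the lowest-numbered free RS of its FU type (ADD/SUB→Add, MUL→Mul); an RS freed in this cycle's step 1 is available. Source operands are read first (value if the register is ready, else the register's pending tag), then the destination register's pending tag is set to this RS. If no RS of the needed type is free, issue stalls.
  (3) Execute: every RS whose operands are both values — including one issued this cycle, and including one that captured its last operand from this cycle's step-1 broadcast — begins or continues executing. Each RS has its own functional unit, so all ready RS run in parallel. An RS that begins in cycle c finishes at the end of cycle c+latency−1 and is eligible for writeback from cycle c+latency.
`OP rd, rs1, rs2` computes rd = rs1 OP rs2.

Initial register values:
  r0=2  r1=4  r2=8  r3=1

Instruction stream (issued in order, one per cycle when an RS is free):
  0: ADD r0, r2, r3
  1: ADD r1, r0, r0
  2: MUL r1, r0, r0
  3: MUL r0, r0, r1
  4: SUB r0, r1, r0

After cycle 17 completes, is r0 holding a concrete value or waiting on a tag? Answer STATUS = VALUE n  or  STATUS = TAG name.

STATUS = VALUE -648

  c1: issue ADD r0<-Add1  regs: r0:Add1,r1:4,r2:8,r3:1
  c2: issue ADD r1<-Add2  regs: r0:Add1,r1:Add2,r2:8,r3:1
  c3: issue MUL r1<-Mul1  regs: r0:Add1,r1:Mul1,r2:8,r3:1
  c4: CDB Add1=9; issue MUL r0<-Mul2  regs: r0:Mul2,r1:Mul1,r2:8,r3:1
  c5: issue SUB r0<-Add1  regs: r0:Add1,r1:Mul1,r2:8,r3:1
  c6: -  regs: r0:Add1,r1:Mul1,r2:8,r3:1
  c7: CDB Add2=18  regs: r0:Add1,r1:Mul1,r2:8,r3:1
  c8: -  regs: r0:Add1,r1:Mul1,r2:8,r3:1
  c9: CDB Mul1=81  regs: r0:Add1,r1:81,r2:8,r3:1
  c10: -  regs: r0:Add1,r1:81,r2:8,r3:1
  c11: -  regs: r0:Add1,r1:81,r2:8,r3:1
  c12: -  regs: r0:Add1,r1:81,r2:8,r3:1
  c13: -  regs: r0:Add1,r1:81,r2:8,r3:1
  c14: CDB Mul2=729  regs: r0:Add1,r1:81,r2:8,r3:1
  c15: -  regs: r0:Add1,r1:81,r2:8,r3:1
  c16: -  regs: r0:Add1,r1:81,r2:8,r3:1
  c17: CDB Add1=-648  regs: r0:-648,r1:81,r2:8,r3:1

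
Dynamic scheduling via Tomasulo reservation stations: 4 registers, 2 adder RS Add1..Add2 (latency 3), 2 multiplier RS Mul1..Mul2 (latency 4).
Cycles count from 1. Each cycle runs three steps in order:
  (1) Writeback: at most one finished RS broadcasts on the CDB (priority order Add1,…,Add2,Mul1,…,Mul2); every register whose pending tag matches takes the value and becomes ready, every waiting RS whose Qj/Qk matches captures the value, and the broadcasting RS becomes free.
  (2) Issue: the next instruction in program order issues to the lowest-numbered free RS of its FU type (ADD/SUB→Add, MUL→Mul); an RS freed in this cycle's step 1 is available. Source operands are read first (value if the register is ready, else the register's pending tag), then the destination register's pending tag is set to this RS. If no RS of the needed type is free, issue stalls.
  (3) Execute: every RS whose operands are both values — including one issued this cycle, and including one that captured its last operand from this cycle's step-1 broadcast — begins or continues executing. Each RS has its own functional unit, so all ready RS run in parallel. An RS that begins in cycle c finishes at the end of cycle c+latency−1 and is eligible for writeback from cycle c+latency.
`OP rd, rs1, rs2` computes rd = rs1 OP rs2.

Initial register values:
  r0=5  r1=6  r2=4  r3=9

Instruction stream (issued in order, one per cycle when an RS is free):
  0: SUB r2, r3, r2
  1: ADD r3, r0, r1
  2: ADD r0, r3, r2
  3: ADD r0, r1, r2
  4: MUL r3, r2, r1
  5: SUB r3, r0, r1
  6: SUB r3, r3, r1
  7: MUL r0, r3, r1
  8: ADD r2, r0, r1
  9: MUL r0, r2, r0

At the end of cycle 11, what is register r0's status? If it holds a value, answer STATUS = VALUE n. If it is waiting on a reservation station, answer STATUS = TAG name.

cycle 1: issue SUB r2<-Add1 // r0:5,r1:6,r2:Add1,r3:9
cycle 2: issue ADD r3<-Add2 // r0:5,r1:6,r2:Add1,r3:Add2
cycle 3: stall // r0:5,r1:6,r2:Add1,r3:Add2
cycle 4: CDB Add1=5; issue ADD r0<-Add1 // r0:Add1,r1:6,r2:5,r3:Add2
cycle 5: CDB Add2=11; issue ADD r0<-Add2 // r0:Add2,r1:6,r2:5,r3:11
cycle 6: issue MUL r3<-Mul1 // r0:Add2,r1:6,r2:5,r3:Mul1
cycle 7: stall // r0:Add2,r1:6,r2:5,r3:Mul1
cycle 8: CDB Add1=16; issue SUB r3<-Add1 // r0:Add2,r1:6,r2:5,r3:Add1
cycle 9: CDB Add2=11; issue SUB r3<-Add2 // r0:11,r1:6,r2:5,r3:Add2
cycle 10: CDB Mul1=30; issue MUL r0<-Mul1 // r0:Mul1,r1:6,r2:5,r3:Add2
cycle 11: stall // r0:Mul1,r1:6,r2:5,r3:Add2

STATUS = TAG Mul1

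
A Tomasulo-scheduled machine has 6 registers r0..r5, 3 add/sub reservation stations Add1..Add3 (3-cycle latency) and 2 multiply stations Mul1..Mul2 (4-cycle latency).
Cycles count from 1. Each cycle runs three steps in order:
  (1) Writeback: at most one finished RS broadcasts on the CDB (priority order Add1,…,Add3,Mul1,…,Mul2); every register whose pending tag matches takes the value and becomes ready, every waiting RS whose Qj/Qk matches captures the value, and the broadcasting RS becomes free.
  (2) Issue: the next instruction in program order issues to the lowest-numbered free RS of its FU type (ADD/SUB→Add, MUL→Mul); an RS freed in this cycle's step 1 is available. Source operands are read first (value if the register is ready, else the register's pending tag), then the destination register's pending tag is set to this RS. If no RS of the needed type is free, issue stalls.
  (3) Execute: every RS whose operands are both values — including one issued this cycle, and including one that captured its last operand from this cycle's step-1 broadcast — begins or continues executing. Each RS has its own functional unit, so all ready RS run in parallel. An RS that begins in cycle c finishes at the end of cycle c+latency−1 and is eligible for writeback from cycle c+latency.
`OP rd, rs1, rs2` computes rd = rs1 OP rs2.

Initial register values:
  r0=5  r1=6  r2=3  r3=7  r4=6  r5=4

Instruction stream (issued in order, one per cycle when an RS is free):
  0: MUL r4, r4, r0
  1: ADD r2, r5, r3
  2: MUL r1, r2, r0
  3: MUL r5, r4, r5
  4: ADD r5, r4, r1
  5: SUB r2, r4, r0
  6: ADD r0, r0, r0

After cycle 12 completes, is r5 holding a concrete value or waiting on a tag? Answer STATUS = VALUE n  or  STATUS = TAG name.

STATUS = VALUE 85

c1: issue MUL r4<-Mul1 | r0:5,r1:6,r2:3,r3:7,r4:Mul1,r5:4
c2: issue ADD r2<-Add1 | r0:5,r1:6,r2:Add1,r3:7,r4:Mul1,r5:4
c3: issue MUL r1<-Mul2 | r0:5,r1:Mul2,r2:Add1,r3:7,r4:Mul1,r5:4
c4: stall | r0:5,r1:Mul2,r2:Add1,r3:7,r4:Mul1,r5:4
c5: CDB Add1=11; stall | r0:5,r1:Mul2,r2:11,r3:7,r4:Mul1,r5:4
c6: CDB Mul1=30; issue MUL r5<-Mul1 | r0:5,r1:Mul2,r2:11,r3:7,r4:30,r5:Mul1
c7: issue ADD r5<-Add1 | r0:5,r1:Mul2,r2:11,r3:7,r4:30,r5:Add1
c8: issue SUB r2<-Add2 | r0:5,r1:Mul2,r2:Add2,r3:7,r4:30,r5:Add1
c9: CDB Mul2=55; issue ADD r0<-Add3 | r0:Add3,r1:55,r2:Add2,r3:7,r4:30,r5:Add1
c10: CDB Mul1=120 | r0:Add3,r1:55,r2:Add2,r3:7,r4:30,r5:Add1
c11: CDB Add2=25 | r0:Add3,r1:55,r2:25,r3:7,r4:30,r5:Add1
c12: CDB Add1=85 | r0:Add3,r1:55,r2:25,r3:7,r4:30,r5:85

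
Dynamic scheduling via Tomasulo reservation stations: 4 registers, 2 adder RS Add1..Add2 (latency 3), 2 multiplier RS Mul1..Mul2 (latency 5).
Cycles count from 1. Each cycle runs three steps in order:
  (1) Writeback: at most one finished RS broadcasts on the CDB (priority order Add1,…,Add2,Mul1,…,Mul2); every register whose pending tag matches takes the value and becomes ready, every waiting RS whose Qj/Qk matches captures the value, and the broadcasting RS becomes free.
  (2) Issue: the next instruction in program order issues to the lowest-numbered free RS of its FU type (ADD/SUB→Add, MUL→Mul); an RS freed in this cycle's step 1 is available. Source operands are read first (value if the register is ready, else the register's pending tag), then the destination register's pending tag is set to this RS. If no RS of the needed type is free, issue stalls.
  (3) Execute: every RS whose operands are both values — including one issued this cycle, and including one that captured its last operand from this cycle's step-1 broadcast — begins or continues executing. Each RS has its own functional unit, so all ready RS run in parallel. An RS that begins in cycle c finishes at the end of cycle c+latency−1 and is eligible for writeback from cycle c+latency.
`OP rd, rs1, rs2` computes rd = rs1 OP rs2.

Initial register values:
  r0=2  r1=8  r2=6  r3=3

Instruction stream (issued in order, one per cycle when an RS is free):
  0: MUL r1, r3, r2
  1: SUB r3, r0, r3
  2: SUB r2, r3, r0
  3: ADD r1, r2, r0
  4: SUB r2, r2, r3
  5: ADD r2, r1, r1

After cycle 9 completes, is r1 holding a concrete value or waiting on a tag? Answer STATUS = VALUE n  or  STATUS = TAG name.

  c1: issue MUL r1<-Mul1  regs: r0:2,r1:Mul1,r2:6,r3:3
  c2: issue SUB r3<-Add1  regs: r0:2,r1:Mul1,r2:6,r3:Add1
  c3: issue SUB r2<-Add2  regs: r0:2,r1:Mul1,r2:Add2,r3:Add1
  c4: stall  regs: r0:2,r1:Mul1,r2:Add2,r3:Add1
  c5: CDB Add1=-1; issue ADD r1<-Add1  regs: r0:2,r1:Add1,r2:Add2,r3:-1
  c6: CDB Mul1=18; stall  regs: r0:2,r1:Add1,r2:Add2,r3:-1
  c7: stall  regs: r0:2,r1:Add1,r2:Add2,r3:-1
  c8: CDB Add2=-3; issue SUB r2<-Add2  regs: r0:2,r1:Add1,r2:Add2,r3:-1
  c9: stall  regs: r0:2,r1:Add1,r2:Add2,r3:-1

STATUS = TAG Add1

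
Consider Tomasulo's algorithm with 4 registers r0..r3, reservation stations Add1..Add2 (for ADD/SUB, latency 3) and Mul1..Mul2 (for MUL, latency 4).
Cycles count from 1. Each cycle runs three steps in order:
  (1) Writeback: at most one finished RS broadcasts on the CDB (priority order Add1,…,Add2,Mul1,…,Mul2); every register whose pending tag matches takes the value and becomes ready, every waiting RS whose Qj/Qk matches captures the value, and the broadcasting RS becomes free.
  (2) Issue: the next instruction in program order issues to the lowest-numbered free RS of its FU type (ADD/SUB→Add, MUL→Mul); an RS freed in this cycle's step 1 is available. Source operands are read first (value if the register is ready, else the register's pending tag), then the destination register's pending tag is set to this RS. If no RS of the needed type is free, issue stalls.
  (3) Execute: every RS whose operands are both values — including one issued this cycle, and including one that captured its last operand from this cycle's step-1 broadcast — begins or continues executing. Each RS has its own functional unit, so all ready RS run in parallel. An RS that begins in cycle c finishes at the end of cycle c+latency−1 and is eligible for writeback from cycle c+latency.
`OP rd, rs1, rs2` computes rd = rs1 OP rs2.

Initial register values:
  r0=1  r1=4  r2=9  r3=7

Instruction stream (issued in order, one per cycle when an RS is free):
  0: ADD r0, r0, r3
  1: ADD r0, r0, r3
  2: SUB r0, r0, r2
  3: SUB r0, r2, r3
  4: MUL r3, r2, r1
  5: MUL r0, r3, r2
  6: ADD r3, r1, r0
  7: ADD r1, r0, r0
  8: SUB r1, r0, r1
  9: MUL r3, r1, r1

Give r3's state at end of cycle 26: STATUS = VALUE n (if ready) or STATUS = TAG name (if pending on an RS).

STATUS = TAG Mul1

c1: issue ADD r0<-Add1 | r0:Add1,r1:4,r2:9,r3:7
c2: issue ADD r0<-Add2 | r0:Add2,r1:4,r2:9,r3:7
c3: stall | r0:Add2,r1:4,r2:9,r3:7
c4: CDB Add1=8; issue SUB r0<-Add1 | r0:Add1,r1:4,r2:9,r3:7
c5: stall | r0:Add1,r1:4,r2:9,r3:7
c6: stall | r0:Add1,r1:4,r2:9,r3:7
c7: CDB Add2=15; issue SUB r0<-Add2 | r0:Add2,r1:4,r2:9,r3:7
c8: issue MUL r3<-Mul1 | r0:Add2,r1:4,r2:9,r3:Mul1
c9: issue MUL r0<-Mul2 | r0:Mul2,r1:4,r2:9,r3:Mul1
c10: CDB Add1=6; issue ADD r3<-Add1 | r0:Mul2,r1:4,r2:9,r3:Add1
c11: CDB Add2=2; issue ADD r1<-Add2 | r0:Mul2,r1:Add2,r2:9,r3:Add1
c12: CDB Mul1=36; stall | r0:Mul2,r1:Add2,r2:9,r3:Add1
c13: stall | r0:Mul2,r1:Add2,r2:9,r3:Add1
c14: stall | r0:Mul2,r1:Add2,r2:9,r3:Add1
c15: stall | r0:Mul2,r1:Add2,r2:9,r3:Add1
c16: CDB Mul2=324; stall | r0:324,r1:Add2,r2:9,r3:Add1
c17: stall | r0:324,r1:Add2,r2:9,r3:Add1
c18: stall | r0:324,r1:Add2,r2:9,r3:Add1
c19: CDB Add1=328; issue SUB r1<-Add1 | r0:324,r1:Add1,r2:9,r3:328
c20: CDB Add2=648; issue MUL r3<-Mul1 | r0:324,r1:Add1,r2:9,r3:Mul1
c21: - | r0:324,r1:Add1,r2:9,r3:Mul1
c22: - | r0:324,r1:Add1,r2:9,r3:Mul1
c23: CDB Add1=-324 | r0:324,r1:-324,r2:9,r3:Mul1
c24: - | r0:324,r1:-324,r2:9,r3:Mul1
c25: - | r0:324,r1:-324,r2:9,r3:Mul1
c26: - | r0:324,r1:-324,r2:9,r3:Mul1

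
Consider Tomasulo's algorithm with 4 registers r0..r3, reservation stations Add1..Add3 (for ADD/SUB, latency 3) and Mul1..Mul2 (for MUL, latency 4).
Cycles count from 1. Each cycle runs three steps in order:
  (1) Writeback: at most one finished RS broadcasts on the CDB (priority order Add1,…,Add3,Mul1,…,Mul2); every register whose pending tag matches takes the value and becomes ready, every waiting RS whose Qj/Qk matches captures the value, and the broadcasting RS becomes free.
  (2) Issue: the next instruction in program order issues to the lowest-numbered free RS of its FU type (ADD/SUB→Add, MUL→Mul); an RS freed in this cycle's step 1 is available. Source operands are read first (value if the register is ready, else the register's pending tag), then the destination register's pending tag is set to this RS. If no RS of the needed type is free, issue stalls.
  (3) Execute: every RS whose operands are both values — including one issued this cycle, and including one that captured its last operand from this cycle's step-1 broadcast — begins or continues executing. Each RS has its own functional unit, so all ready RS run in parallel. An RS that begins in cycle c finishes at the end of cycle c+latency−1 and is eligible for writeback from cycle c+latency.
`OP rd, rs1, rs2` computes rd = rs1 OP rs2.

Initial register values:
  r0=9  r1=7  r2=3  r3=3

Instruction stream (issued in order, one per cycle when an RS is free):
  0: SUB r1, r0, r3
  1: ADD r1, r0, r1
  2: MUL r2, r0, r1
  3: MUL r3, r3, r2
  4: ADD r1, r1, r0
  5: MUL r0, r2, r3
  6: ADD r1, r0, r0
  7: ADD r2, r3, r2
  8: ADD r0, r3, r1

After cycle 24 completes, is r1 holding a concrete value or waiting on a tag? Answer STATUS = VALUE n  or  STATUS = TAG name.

STATUS = VALUE 109350

  c1: issue SUB r1<-Add1  regs: r0:9,r1:Add1,r2:3,r3:3
  c2: issue ADD r1<-Add2  regs: r0:9,r1:Add2,r2:3,r3:3
  c3: issue MUL r2<-Mul1  regs: r0:9,r1:Add2,r2:Mul1,r3:3
  c4: CDB Add1=6; issue MUL r3<-Mul2  regs: r0:9,r1:Add2,r2:Mul1,r3:Mul2
  c5: issue ADD r1<-Add1  regs: r0:9,r1:Add1,r2:Mul1,r3:Mul2
  c6: stall  regs: r0:9,r1:Add1,r2:Mul1,r3:Mul2
  c7: CDB Add2=15; stall  regs: r0:9,r1:Add1,r2:Mul1,r3:Mul2
  c8: stall  regs: r0:9,r1:Add1,r2:Mul1,r3:Mul2
  c9: stall  regs: r0:9,r1:Add1,r2:Mul1,r3:Mul2
  c10: CDB Add1=24; stall  regs: r0:9,r1:24,r2:Mul1,r3:Mul2
  c11: CDB Mul1=135; issue MUL r0<-Mul1  regs: r0:Mul1,r1:24,r2:135,r3:Mul2
  c12: issue ADD r1<-Add1  regs: r0:Mul1,r1:Add1,r2:135,r3:Mul2
  c13: issue ADD r2<-Add2  regs: r0:Mul1,r1:Add1,r2:Add2,r3:Mul2
  c14: issue ADD r0<-Add3  regs: r0:Add3,r1:Add1,r2:Add2,r3:Mul2
  c15: CDB Mul2=405  regs: r0:Add3,r1:Add1,r2:Add2,r3:405
  c16: -  regs: r0:Add3,r1:Add1,r2:Add2,r3:405
  c17: -  regs: r0:Add3,r1:Add1,r2:Add2,r3:405
  c18: CDB Add2=540  regs: r0:Add3,r1:Add1,r2:540,r3:405
  c19: CDB Mul1=54675  regs: r0:Add3,r1:Add1,r2:540,r3:405
  c20: -  regs: r0:Add3,r1:Add1,r2:540,r3:405
  c21: -  regs: r0:Add3,r1:Add1,r2:540,r3:405
  c22: CDB Add1=109350  regs: r0:Add3,r1:109350,r2:540,r3:405
  c23: -  regs: r0:Add3,r1:109350,r2:540,r3:405
  c24: -  regs: r0:Add3,r1:109350,r2:540,r3:405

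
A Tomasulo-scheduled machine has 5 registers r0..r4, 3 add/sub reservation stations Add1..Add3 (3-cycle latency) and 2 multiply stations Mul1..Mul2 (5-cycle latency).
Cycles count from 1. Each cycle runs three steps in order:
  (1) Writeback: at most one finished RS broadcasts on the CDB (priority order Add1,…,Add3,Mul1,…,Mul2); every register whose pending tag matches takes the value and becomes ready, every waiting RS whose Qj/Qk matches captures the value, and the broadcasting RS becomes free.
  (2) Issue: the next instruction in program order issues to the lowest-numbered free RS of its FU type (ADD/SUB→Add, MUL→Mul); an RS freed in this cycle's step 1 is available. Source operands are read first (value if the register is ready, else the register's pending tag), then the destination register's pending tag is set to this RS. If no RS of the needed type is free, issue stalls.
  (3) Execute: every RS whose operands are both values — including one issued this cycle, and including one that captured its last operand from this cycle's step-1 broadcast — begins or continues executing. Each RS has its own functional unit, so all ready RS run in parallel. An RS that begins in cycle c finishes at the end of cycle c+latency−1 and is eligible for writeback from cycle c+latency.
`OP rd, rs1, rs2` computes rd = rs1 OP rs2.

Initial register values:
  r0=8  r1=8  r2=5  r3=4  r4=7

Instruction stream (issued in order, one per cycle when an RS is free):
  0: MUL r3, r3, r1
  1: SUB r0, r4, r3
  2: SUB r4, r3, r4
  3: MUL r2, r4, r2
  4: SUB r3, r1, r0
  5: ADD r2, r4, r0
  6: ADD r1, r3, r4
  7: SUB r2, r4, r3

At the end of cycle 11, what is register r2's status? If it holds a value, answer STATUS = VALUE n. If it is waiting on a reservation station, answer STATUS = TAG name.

STATUS = TAG Add1

cycle 1: issue MUL r3<-Mul1 // r0:8,r1:8,r2:5,r3:Mul1,r4:7
cycle 2: issue SUB r0<-Add1 // r0:Add1,r1:8,r2:5,r3:Mul1,r4:7
cycle 3: issue SUB r4<-Add2 // r0:Add1,r1:8,r2:5,r3:Mul1,r4:Add2
cycle 4: issue MUL r2<-Mul2 // r0:Add1,r1:8,r2:Mul2,r3:Mul1,r4:Add2
cycle 5: issue SUB r3<-Add3 // r0:Add1,r1:8,r2:Mul2,r3:Add3,r4:Add2
cycle 6: CDB Mul1=32; stall // r0:Add1,r1:8,r2:Mul2,r3:Add3,r4:Add2
cycle 7: stall // r0:Add1,r1:8,r2:Mul2,r3:Add3,r4:Add2
cycle 8: stall // r0:Add1,r1:8,r2:Mul2,r3:Add3,r4:Add2
cycle 9: CDB Add1=-25; issue ADD r2<-Add1 // r0:-25,r1:8,r2:Add1,r3:Add3,r4:Add2
cycle 10: CDB Add2=25; issue ADD r1<-Add2 // r0:-25,r1:Add2,r2:Add1,r3:Add3,r4:25
cycle 11: stall // r0:-25,r1:Add2,r2:Add1,r3:Add3,r4:25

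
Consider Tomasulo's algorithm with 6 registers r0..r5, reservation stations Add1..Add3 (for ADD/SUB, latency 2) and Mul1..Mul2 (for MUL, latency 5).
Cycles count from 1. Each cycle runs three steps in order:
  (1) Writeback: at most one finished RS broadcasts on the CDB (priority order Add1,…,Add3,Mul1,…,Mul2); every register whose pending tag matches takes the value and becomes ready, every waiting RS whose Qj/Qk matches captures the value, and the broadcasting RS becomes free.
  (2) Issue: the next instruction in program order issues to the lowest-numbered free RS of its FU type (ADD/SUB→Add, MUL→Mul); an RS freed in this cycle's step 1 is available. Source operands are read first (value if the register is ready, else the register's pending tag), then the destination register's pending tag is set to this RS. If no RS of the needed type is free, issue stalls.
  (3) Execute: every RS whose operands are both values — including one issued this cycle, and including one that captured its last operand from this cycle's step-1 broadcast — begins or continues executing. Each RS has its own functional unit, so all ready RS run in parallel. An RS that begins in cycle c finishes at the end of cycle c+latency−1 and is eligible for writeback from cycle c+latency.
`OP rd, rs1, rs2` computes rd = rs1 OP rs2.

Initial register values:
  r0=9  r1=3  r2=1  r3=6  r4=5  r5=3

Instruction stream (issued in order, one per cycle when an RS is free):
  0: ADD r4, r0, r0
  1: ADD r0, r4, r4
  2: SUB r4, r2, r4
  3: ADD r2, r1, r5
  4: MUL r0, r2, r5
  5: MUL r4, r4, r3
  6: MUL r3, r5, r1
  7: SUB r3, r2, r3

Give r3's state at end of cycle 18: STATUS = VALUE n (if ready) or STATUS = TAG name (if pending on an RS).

  c1: issue ADD r4<-Add1  regs: r0:9,r1:3,r2:1,r3:6,r4:Add1,r5:3
  c2: issue ADD r0<-Add2  regs: r0:Add2,r1:3,r2:1,r3:6,r4:Add1,r5:3
  c3: CDB Add1=18; issue SUB r4<-Add1  regs: r0:Add2,r1:3,r2:1,r3:6,r4:Add1,r5:3
  c4: issue ADD r2<-Add3  regs: r0:Add2,r1:3,r2:Add3,r3:6,r4:Add1,r5:3
  c5: CDB Add1=-17; issue MUL r0<-Mul1  regs: r0:Mul1,r1:3,r2:Add3,r3:6,r4:-17,r5:3
  c6: CDB Add2=36; issue MUL r4<-Mul2  regs: r0:Mul1,r1:3,r2:Add3,r3:6,r4:Mul2,r5:3
  c7: CDB Add3=6; stall  regs: r0:Mul1,r1:3,r2:6,r3:6,r4:Mul2,r5:3
  c8: stall  regs: r0:Mul1,r1:3,r2:6,r3:6,r4:Mul2,r5:3
  c9: stall  regs: r0:Mul1,r1:3,r2:6,r3:6,r4:Mul2,r5:3
  c10: stall  regs: r0:Mul1,r1:3,r2:6,r3:6,r4:Mul2,r5:3
  c11: CDB Mul2=-102; issue MUL r3<-Mul2  regs: r0:Mul1,r1:3,r2:6,r3:Mul2,r4:-102,r5:3
  c12: CDB Mul1=18; issue SUB r3<-Add1  regs: r0:18,r1:3,r2:6,r3:Add1,r4:-102,r5:3
  c13: -  regs: r0:18,r1:3,r2:6,r3:Add1,r4:-102,r5:3
  c14: -  regs: r0:18,r1:3,r2:6,r3:Add1,r4:-102,r5:3
  c15: -  regs: r0:18,r1:3,r2:6,r3:Add1,r4:-102,r5:3
  c16: CDB Mul2=9  regs: r0:18,r1:3,r2:6,r3:Add1,r4:-102,r5:3
  c17: -  regs: r0:18,r1:3,r2:6,r3:Add1,r4:-102,r5:3
  c18: CDB Add1=-3  regs: r0:18,r1:3,r2:6,r3:-3,r4:-102,r5:3

STATUS = VALUE -3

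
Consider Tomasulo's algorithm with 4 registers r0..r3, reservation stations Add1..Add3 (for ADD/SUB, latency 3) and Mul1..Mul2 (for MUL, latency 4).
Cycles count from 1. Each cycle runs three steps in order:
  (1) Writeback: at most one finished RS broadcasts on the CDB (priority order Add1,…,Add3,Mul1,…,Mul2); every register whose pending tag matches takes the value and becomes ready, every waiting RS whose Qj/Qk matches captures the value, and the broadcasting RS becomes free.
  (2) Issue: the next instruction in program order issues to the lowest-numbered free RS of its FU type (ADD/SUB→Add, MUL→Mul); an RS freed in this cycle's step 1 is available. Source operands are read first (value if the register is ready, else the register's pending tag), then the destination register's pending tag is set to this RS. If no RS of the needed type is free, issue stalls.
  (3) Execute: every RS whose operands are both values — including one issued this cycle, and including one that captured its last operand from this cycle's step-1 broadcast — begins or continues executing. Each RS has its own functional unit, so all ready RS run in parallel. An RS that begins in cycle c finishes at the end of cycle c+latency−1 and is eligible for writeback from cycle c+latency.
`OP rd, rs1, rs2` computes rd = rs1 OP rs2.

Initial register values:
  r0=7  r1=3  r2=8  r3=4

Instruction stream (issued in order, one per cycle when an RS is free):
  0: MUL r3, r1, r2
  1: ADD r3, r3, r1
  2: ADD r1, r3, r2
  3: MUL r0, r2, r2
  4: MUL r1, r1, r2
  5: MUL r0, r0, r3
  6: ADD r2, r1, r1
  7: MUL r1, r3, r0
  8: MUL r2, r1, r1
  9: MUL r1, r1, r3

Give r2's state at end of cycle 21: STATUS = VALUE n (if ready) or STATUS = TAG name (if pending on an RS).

STATUS = VALUE 2176782336

  c1: issue MUL r3<-Mul1  regs: r0:7,r1:3,r2:8,r3:Mul1
  c2: issue ADD r3<-Add1  regs: r0:7,r1:3,r2:8,r3:Add1
  c3: issue ADD r1<-Add2  regs: r0:7,r1:Add2,r2:8,r3:Add1
  c4: issue MUL r0<-Mul2  regs: r0:Mul2,r1:Add2,r2:8,r3:Add1
  c5: CDB Mul1=24; issue MUL r1<-Mul1  regs: r0:Mul2,r1:Mul1,r2:8,r3:Add1
  c6: stall  regs: r0:Mul2,r1:Mul1,r2:8,r3:Add1
  c7: stall  regs: r0:Mul2,r1:Mul1,r2:8,r3:Add1
  c8: CDB Add1=27; stall  regs: r0:Mul2,r1:Mul1,r2:8,r3:27
  c9: CDB Mul2=64; issue MUL r0<-Mul2  regs: r0:Mul2,r1:Mul1,r2:8,r3:27
  c10: issue ADD r2<-Add1  regs: r0:Mul2,r1:Mul1,r2:Add1,r3:27
  c11: CDB Add2=35; stall  regs: r0:Mul2,r1:Mul1,r2:Add1,r3:27
  c12: stall  regs: r0:Mul2,r1:Mul1,r2:Add1,r3:27
  c13: CDB Mul2=1728; issue MUL r1<-Mul2  regs: r0:1728,r1:Mul2,r2:Add1,r3:27
  c14: stall  regs: r0:1728,r1:Mul2,r2:Add1,r3:27
  c15: CDB Mul1=280; issue MUL r2<-Mul1  regs: r0:1728,r1:Mul2,r2:Mul1,r3:27
  c16: stall  regs: r0:1728,r1:Mul2,r2:Mul1,r3:27
  c17: CDB Mul2=46656; issue MUL r1<-Mul2  regs: r0:1728,r1:Mul2,r2:Mul1,r3:27
  c18: CDB Add1=560  regs: r0:1728,r1:Mul2,r2:Mul1,r3:27
  c19: -  regs: r0:1728,r1:Mul2,r2:Mul1,r3:27
  c20: -  regs: r0:1728,r1:Mul2,r2:Mul1,r3:27
  c21: CDB Mul1=2176782336  regs: r0:1728,r1:Mul2,r2:2176782336,r3:27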